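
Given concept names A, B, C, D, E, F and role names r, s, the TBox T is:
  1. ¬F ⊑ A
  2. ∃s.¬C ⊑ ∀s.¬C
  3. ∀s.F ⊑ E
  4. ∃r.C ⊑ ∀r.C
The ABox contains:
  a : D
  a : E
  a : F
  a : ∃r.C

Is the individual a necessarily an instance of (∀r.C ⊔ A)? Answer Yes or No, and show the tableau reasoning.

1. a : (∀r.C ⊔ A)?  L(a) = {D, E, F, ∃r.C} ∪ {(∃r.¬C ⊓ ¬A)}
   clash {C, ¬C} at an ∃-successor — a ∈ (∀r.C ⊔ A)
2. Hence a : (∀r.C ⊔ A): entailed.

Yes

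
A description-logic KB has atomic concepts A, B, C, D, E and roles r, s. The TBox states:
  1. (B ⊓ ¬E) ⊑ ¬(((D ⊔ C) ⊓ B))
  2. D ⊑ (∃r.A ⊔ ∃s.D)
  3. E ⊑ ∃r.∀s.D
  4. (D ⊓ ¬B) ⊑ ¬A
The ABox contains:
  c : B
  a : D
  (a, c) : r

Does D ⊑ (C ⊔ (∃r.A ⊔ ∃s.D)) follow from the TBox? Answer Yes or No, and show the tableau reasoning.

Yes

1. D ⊑ (C ⊔ (∃r.A ⊔ ∃s.D))  ⇔  (D ⊓ (¬C ⊓ (∀r.¬A ⊓ ∀s.¬D))) unsat w.r.t. T
   all branches close; clash {D, ¬D} at an ∃-successor
2. Hence D ⊑ (C ⊔ (∃r.A ⊔ ∃s.D)): entailed.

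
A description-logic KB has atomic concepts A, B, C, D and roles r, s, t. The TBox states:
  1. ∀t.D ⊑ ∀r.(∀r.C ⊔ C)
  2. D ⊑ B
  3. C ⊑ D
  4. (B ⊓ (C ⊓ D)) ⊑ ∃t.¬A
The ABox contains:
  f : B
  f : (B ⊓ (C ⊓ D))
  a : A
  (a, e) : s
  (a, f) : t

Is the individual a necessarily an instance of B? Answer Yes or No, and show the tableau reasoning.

No

1. a : B?  L(a) = {A} ∪ {¬B}
   open: L(a) ⊇ {A, ¬B, ¬C, ¬D, ∃t.¬D} (+ ∃-successors) — a ∉ B possible
2. Hence a : B: not entailed.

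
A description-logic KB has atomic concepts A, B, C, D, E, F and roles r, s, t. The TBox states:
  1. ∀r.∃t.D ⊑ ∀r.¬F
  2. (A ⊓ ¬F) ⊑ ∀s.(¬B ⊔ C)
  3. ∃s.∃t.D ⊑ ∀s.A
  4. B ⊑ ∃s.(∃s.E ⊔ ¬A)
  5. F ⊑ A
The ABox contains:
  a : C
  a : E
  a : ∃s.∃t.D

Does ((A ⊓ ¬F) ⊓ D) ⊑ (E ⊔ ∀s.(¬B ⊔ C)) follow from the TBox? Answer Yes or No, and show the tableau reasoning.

1. ((A ⊓ ¬F) ⊓ D) ⊑ (E ⊔ ∀s.(¬B ⊔ C))  ⇔  (((A ⊓ ¬F) ⊓ D) ⊓ (¬E ⊓ ∃s.(B ⊓ ¬C))) unsat w.r.t. T
   all branches close; clash {C, ¬C} at an ∃-successor
2. Hence ((A ⊓ ¬F) ⊓ D) ⊑ (E ⊔ ∀s.(¬B ⊔ C)): entailed.

Yes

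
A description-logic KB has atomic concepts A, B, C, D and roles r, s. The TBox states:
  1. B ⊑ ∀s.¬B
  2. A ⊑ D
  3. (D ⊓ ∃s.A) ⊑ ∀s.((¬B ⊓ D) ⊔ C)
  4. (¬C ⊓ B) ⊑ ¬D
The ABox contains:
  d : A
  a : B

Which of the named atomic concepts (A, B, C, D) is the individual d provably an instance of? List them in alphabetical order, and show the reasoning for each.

{A, D}

1. d : A?  L(d) = {A} ∪ {¬A}
   clash {A, ¬A} at d — d ∈ A
2. d : B?  L(d) = {A} ∪ {¬B}
   apply at d: A⊑D
   open: L(d) ⊇ {A, D, ¬B, ∀s.¬A} — d ∉ B possible
3. d : C?  L(d) = {A} ∪ {¬C}
   apply at d: A⊑D
   open: L(d) ⊇ {A, D, ¬B, ¬C, ∀s.¬A} — d ∉ C possible
4. d : D?  L(d) = {A} ∪ {¬D}
   clash {D, ¬D} at d — d ∈ D
5. Entailed for d: {A, D}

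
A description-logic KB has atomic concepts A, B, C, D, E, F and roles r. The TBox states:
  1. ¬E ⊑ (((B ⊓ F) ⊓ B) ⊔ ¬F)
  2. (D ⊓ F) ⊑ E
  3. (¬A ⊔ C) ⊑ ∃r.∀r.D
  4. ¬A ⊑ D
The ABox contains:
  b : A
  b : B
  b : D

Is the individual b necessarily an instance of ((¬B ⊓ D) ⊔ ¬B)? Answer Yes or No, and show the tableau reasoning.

No

1. b : ((¬B ⊓ D) ⊔ ¬B)?  L(b) = {A, B, D} ∪ {((B ⊔ ¬D) ⊓ B)}
   open: L(b) ⊇ {A, B, D, E, ¬C, …} — b ∉ ((¬B ⊓ D) ⊔ ¬B) possible
2. Hence b : ((¬B ⊓ D) ⊔ ¬B): not entailed.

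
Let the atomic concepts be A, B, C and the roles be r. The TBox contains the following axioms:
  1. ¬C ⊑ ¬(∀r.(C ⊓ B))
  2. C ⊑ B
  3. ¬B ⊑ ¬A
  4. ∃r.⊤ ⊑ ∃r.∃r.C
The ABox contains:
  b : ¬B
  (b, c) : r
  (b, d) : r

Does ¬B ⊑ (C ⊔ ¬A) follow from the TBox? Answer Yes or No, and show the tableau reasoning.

1. ¬B ⊑ (C ⊔ ¬A)  ⇔  (¬B ⊓ (¬C ⊓ A)) unsat w.r.t. T
   all branches close; clash {A, ¬A} at x₀
2. Hence ¬B ⊑ (C ⊔ ¬A): entailed.

Yes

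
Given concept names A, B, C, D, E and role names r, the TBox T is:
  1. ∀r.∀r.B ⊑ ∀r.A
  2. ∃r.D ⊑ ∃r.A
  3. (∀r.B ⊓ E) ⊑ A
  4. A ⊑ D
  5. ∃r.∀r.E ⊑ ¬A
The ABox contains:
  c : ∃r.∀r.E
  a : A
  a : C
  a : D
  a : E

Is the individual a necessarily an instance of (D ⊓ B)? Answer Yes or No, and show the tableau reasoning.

No

1. a : (D ⊓ B)?  L(a) = {A, C, D, E} ∪ {(¬D ⊔ ¬B)}
   open: L(a) ⊇ {A, C, D, E, ¬B, …} (+ ∃-successors) — a ∉ (D ⊓ B) possible
2. Hence a : (D ⊓ B): not entailed.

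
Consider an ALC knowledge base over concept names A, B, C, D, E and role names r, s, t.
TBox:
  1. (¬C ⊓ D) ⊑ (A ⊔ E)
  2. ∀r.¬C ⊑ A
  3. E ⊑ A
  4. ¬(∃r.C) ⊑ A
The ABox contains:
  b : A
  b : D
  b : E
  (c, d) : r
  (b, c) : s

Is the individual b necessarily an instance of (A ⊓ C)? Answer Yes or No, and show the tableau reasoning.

1. b : (A ⊓ C)?  L(b) = {A, D, E} ∪ {(¬A ⊔ ¬C)}
   open: L(b) ⊇ {A, D, E, ¬C} — b ∉ (A ⊓ C) possible
2. Hence b : (A ⊓ C): not entailed.

No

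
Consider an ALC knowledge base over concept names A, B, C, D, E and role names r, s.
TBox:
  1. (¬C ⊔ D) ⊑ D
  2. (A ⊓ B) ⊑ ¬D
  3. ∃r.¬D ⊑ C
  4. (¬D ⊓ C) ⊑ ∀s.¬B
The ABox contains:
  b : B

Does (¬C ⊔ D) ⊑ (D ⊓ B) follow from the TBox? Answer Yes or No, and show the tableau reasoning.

No

1. (¬C ⊔ D) ⊑ (D ⊓ B)  ⇔  ((¬C ⊔ D) ⊓ (¬D ⊔ ¬B)) unsat w.r.t. T
   apply at x₀: (¬C ⊔ D)⊑D
   open: L(x₀) ⊇ {D, ¬B, ¬C, ∀r.D}
2. Hence (¬C ⊔ D) ⊑ (D ⊓ B): not entailed.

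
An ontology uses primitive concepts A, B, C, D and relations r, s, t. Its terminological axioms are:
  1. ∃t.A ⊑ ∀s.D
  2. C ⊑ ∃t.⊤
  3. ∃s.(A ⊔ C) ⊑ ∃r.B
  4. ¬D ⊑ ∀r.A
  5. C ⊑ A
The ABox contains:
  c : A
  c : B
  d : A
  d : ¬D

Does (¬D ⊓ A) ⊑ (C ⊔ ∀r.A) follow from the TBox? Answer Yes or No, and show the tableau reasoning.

1. (¬D ⊓ A) ⊑ (C ⊔ ∀r.A)  ⇔  ((¬D ⊓ A) ⊓ (¬C ⊓ ∃r.¬A)) unsat w.r.t. T
   all branches close; clash {A, ¬A} at an ∃-successor
2. Hence (¬D ⊓ A) ⊑ (C ⊔ ∀r.A): entailed.

Yes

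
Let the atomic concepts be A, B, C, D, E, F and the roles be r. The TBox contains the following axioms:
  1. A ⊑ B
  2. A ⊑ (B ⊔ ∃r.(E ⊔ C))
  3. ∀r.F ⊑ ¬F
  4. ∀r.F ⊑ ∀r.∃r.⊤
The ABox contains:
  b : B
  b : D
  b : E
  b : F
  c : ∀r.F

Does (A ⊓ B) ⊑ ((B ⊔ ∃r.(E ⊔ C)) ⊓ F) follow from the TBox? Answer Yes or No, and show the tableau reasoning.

1. (A ⊓ B) ⊑ ((B ⊔ ∃r.(E ⊔ C)) ⊓ F)  ⇔  ((A ⊓ B) ⊓ ((¬B ⊓ ∀r.(¬E ⊓ ¬C)) ⊔ ¬F)) unsat w.r.t. T
   apply at x₀: A⊑(B ⊔ ∃r.(E ⊔ C))
   open: L(x₀) ⊇ {A, B, ¬F, ∃r.¬F} (+ ∃-successors)
2. Hence (A ⊓ B) ⊑ ((B ⊔ ∃r.(E ⊔ C)) ⊓ F): not entailed.

No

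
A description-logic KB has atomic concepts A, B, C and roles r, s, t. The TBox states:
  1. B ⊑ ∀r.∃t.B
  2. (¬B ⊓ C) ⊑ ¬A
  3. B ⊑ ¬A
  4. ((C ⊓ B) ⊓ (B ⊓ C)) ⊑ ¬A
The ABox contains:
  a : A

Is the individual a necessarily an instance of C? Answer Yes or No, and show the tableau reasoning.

1. a : C?  L(a) = {A} ∪ {¬C}
   open: L(a) ⊇ {A, ¬B, ¬C} — a ∉ C possible
2. Hence a : C: not entailed.

No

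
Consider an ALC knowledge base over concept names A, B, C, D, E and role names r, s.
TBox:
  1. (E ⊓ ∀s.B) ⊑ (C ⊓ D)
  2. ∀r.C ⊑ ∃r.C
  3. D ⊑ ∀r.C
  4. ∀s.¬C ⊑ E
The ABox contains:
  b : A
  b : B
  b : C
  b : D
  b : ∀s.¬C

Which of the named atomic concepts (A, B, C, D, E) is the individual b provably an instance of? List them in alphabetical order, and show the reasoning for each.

{A, B, C, D, E}

1. b : A?  L(b) = {A, B, C, D, ∀s.¬C} ∪ {¬A}
   clash {A, ¬A} at b — b ∈ A
2. b : B?  L(b) = {A, B, C, D, ∀s.¬C} ∪ {¬B}
   clash {B, ¬B} at b — b ∈ B
3. b : C?  L(b) = {A, B, C, D, ∀s.¬C} ∪ {¬C}
   clash {C, ¬C} at b — b ∈ C
4. b : D?  L(b) = {A, B, C, D, ∀s.¬C} ∪ {¬D}
   clash {D, ¬D} at b — b ∈ D
5. b : E?  L(b) = {A, B, C, D, ∀s.¬C} ∪ {¬E}
   clash {E, ¬E} at b — b ∈ E
6. Entailed for b: {A, B, C, D, E}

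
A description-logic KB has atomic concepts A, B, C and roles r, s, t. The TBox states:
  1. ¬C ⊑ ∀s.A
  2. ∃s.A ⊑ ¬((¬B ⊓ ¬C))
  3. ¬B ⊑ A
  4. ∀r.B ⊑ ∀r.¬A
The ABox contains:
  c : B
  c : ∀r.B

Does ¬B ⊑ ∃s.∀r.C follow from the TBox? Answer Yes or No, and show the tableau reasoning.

No

1. ¬B ⊑ ∃s.∀r.C  ⇔  (¬B ⊓ ∀s.∃r.¬C) unsat w.r.t. T
   apply at x₀: ¬B⊑A
   open: L(x₀) ⊇ {A, C, ¬B, ∀s.¬A, ∀s.∃r.¬C, …} (+ ∃-successors)
2. Hence ¬B ⊑ ∃s.∀r.C: not entailed.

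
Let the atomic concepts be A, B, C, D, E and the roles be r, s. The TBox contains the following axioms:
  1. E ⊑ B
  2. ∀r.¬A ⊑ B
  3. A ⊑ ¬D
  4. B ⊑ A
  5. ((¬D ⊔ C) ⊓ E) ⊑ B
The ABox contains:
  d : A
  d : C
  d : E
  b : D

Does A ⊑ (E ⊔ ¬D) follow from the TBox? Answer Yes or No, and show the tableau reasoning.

1. A ⊑ (E ⊔ ¬D)  ⇔  (A ⊓ (¬E ⊓ D)) unsat w.r.t. T
   all branches close; clash {D, ¬D} at x₀
2. Hence A ⊑ (E ⊔ ¬D): entailed.

Yes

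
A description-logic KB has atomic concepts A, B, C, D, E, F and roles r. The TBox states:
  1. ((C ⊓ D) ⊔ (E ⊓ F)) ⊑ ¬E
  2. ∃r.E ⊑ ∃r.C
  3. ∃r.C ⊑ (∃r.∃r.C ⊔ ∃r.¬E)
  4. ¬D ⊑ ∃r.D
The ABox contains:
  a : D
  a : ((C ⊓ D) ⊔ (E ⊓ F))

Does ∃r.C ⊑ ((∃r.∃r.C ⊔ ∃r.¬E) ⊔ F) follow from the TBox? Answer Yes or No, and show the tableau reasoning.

1. ∃r.C ⊑ ((∃r.∃r.C ⊔ ∃r.¬E) ⊔ F)  ⇔  (∃r.C ⊓ ((∀r.∀r.¬C ⊓ ∀r.E) ⊓ ¬F)) unsat w.r.t. T
   all branches close; clash {E, ¬E} at an ∃-successor
2. Hence ∃r.C ⊑ ((∃r.∃r.C ⊔ ∃r.¬E) ⊔ F): entailed.

Yes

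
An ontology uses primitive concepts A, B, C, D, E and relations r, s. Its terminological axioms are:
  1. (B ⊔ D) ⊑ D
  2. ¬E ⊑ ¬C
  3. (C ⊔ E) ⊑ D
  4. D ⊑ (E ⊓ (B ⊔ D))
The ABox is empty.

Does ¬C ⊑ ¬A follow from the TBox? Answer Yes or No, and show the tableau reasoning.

No

1. ¬C ⊑ ¬A  ⇔  (¬C ⊓ A) unsat w.r.t. T
   open: L(x₀) ⊇ {A, ¬B, ¬C, ¬D, ¬E}
2. Hence ¬C ⊑ ¬A: not entailed.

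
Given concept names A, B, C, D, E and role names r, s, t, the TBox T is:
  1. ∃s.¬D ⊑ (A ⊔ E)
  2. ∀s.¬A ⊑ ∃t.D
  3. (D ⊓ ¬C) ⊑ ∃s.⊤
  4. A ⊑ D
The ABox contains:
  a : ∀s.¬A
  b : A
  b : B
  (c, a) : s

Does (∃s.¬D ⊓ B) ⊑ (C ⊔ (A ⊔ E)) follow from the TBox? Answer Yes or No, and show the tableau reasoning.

Yes

1. (∃s.¬D ⊓ B) ⊑ (C ⊔ (A ⊔ E))  ⇔  ((∃s.¬D ⊓ B) ⊓ (¬C ⊓ (¬A ⊓ ¬E))) unsat w.r.t. T
   all branches close; clash {E, ¬E} at x₀
2. Hence (∃s.¬D ⊓ B) ⊑ (C ⊔ (A ⊔ E)): entailed.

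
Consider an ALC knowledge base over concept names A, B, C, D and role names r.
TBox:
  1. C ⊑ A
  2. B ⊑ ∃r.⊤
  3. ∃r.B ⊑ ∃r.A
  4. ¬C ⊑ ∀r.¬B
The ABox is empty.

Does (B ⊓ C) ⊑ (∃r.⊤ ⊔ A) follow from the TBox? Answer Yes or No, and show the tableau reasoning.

1. (B ⊓ C) ⊑ (∃r.⊤ ⊔ A)  ⇔  ((B ⊓ C) ⊓ (∀r.⊥ ⊓ ¬A)) unsat w.r.t. T
   all branches close; clash {A, ¬A} at x₀
2. Hence (B ⊓ C) ⊑ (∃r.⊤ ⊔ A): entailed.

Yes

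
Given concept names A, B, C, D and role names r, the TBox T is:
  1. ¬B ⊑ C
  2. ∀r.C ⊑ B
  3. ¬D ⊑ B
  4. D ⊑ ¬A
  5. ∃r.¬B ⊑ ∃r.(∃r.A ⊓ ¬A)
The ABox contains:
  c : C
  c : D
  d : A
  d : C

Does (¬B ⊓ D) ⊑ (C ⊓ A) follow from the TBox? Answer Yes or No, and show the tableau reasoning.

No

1. (¬B ⊓ D) ⊑ (C ⊓ A)  ⇔  ((¬B ⊓ D) ⊓ (¬C ⊔ ¬A)) unsat w.r.t. T
   apply at x₀: ¬B⊑C; D⊑¬A
   open: L(x₀) ⊇ {C, D, ¬A, ¬B, ∀r.B, …} (+ ∃-successors)
2. Hence (¬B ⊓ D) ⊑ (C ⊓ A): not entailed.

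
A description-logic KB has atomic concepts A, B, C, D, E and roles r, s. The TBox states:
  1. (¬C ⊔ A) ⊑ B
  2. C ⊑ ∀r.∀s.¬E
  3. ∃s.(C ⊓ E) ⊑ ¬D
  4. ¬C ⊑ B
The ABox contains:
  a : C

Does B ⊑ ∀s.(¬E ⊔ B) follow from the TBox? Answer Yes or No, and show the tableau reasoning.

1. B ⊑ ∀s.(¬E ⊔ B)  ⇔  (B ⊓ ∃s.(E ⊓ ¬B)) unsat w.r.t. T
   open: L(x₀) ⊇ {B, ¬C, ¬D, ∃s.(E ⊓ ¬B)} (+ ∃-successors)
2. Hence B ⊑ ∀s.(¬E ⊔ B): not entailed.

No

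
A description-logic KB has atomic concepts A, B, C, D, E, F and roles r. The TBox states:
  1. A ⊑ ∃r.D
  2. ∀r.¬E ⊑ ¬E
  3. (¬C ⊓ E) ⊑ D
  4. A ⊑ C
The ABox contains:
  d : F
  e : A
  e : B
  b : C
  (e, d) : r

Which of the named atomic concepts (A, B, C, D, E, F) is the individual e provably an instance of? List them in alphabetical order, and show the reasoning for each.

1. e : A?  L(e) = {A, B} ∪ {¬A}
   clash {A, ¬A} at e — e ∈ A
2. e : B?  L(e) = {A, B} ∪ {¬B}
   clash {B, ¬B} at e — e ∈ B
3. e : C?  L(e) = {A, B} ∪ {¬C}
   clash {C, ¬C} at e — e ∈ C
4. e : D?  L(e) = {A, B} ∪ {¬D}
   apply at e: A⊑∃r.D; A⊑C
   open: L(e) ⊇ {A, B, C, ¬D, ∃r.D, …} (+ ∃-successors) — e ∉ D possible
5. e : E?  L(e) = {A, B} ∪ {¬E}
   apply at e: A⊑∃r.D; A⊑C
   open: L(e) ⊇ {A, B, C, ¬E, ∃r.D} (+ ∃-successors) — e ∉ E possible
6. e : F?  L(e) = {A, B} ∪ {¬F}
   apply at e: A⊑∃r.D; A⊑C
   open: L(e) ⊇ {A, B, C, ¬F, ∃r.D, …} (+ ∃-successors) — e ∉ F possible
7. Entailed for e: {A, B, C}

{A, B, C}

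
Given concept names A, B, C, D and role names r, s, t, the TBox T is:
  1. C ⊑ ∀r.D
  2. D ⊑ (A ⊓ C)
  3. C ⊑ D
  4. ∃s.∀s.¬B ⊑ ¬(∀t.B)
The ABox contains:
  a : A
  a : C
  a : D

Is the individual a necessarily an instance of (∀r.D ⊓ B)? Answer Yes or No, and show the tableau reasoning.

No

1. a : (∀r.D ⊓ B)?  L(a) = {A, C, D} ∪ {(∃r.¬D ⊔ ¬B)}
   apply at a: C⊑∀r.D; D⊑(A ⊓ C)
   open: L(a) ⊇ {A, C, D, ¬B, ∀r.D, …} — a ∉ (∀r.D ⊓ B) possible
2. Hence a : (∀r.D ⊓ B): not entailed.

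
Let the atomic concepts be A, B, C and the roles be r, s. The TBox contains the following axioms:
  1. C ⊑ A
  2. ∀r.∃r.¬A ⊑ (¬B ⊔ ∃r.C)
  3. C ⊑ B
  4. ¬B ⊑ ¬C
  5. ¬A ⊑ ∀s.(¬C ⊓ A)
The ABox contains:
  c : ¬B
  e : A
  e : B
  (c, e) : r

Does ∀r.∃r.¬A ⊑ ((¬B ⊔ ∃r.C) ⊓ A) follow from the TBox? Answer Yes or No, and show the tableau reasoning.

No

1. ∀r.∃r.¬A ⊑ ((¬B ⊔ ∃r.C) ⊓ A)  ⇔  (∀r.∃r.¬A ⊓ ((B ⊓ ∀r.¬C) ⊔ ¬A)) unsat w.r.t. T
   apply at x₀: ∀r.∃r.¬A⊑(¬B ⊔ ∃r.C)
   open: L(x₀) ⊇ {B, ¬A, ¬C, ∀r.∃r.¬A, ∀s.(¬C ⊓ A), …} (+ ∃-successors)
2. Hence ∀r.∃r.¬A ⊑ ((¬B ⊔ ∃r.C) ⊓ A): not entailed.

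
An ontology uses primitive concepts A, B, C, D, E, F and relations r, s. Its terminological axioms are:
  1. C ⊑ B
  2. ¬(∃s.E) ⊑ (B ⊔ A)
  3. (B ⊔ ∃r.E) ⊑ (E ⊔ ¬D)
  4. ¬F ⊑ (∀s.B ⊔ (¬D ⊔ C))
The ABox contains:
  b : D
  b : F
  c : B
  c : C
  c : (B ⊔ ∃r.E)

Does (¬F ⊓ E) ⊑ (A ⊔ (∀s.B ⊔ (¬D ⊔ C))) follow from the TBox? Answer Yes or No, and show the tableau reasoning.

1. (¬F ⊓ E) ⊑ (A ⊔ (∀s.B ⊔ (¬D ⊔ C)))  ⇔  ((¬F ⊓ E) ⊓ (¬A ⊓ (∃s.¬B ⊓ (D ⊓ ¬C)))) unsat w.r.t. T
   all branches close; clash {A, ¬A} at x₀
2. Hence (¬F ⊓ E) ⊑ (A ⊔ (∀s.B ⊔ (¬D ⊔ C))): entailed.

Yes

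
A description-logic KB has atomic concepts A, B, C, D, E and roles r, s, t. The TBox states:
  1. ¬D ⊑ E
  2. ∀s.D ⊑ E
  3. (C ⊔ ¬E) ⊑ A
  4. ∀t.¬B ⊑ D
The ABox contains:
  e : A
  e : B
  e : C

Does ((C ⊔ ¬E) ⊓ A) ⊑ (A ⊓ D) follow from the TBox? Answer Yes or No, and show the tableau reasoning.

No

1. ((C ⊔ ¬E) ⊓ A) ⊑ (A ⊓ D)  ⇔  (((C ⊔ ¬E) ⊓ A) ⊓ (¬A ⊔ ¬D)) unsat w.r.t. T
   open: L(x₀) ⊇ {A, C, E, ¬D, ∃t.B} (+ ∃-successors)
2. Hence ((C ⊔ ¬E) ⊓ A) ⊑ (A ⊓ D): not entailed.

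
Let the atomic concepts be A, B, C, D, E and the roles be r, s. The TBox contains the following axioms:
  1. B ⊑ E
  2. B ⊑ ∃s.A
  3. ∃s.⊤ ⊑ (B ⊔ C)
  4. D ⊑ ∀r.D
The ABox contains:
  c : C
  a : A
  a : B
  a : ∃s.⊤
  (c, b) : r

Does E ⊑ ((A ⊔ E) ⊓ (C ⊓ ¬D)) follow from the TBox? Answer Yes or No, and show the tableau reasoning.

1. E ⊑ ((A ⊔ E) ⊓ (C ⊓ ¬D))  ⇔  (E ⊓ ((¬A ⊓ ¬E) ⊔ (¬C ⊔ D))) unsat w.r.t. T
   open: L(x₀) ⊇ {E, ¬B, ¬C, ¬D, ∀s.⊥}
2. Hence E ⊑ ((A ⊔ E) ⊓ (C ⊓ ¬D)): not entailed.

No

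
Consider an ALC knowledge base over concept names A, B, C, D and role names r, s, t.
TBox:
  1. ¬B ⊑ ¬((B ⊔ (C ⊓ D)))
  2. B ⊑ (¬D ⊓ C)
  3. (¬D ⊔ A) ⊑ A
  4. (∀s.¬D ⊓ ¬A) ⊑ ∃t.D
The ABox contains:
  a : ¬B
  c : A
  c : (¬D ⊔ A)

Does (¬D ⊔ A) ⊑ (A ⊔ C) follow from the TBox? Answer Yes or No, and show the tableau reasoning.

1. (¬D ⊔ A) ⊑ (A ⊔ C)  ⇔  ((¬D ⊔ A) ⊓ (¬A ⊓ ¬C)) unsat w.r.t. T
   all branches close; clash {A, ¬A} at x₀
2. Hence (¬D ⊔ A) ⊑ (A ⊔ C): entailed.

Yes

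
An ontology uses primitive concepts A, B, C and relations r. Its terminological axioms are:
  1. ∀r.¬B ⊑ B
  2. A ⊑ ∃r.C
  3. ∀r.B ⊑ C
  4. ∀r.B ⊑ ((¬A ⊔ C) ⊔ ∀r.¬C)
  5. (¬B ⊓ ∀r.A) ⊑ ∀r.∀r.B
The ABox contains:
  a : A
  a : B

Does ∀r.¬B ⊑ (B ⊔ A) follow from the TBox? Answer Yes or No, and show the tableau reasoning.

Yes

1. ∀r.¬B ⊑ (B ⊔ A)  ⇔  (∀r.¬B ⊓ (¬B ⊓ ¬A)) unsat w.r.t. T
   all branches close; clash {B, ¬B} at x₀
2. Hence ∀r.¬B ⊑ (B ⊔ A): entailed.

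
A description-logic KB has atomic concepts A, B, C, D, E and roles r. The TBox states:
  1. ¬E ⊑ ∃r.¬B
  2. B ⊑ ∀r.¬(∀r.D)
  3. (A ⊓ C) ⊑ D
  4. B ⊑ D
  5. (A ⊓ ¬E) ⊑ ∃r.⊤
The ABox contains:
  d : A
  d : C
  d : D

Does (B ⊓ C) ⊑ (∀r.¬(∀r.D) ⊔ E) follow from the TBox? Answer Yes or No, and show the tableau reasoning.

1. (B ⊓ C) ⊑ (∀r.¬(∀r.D) ⊔ E)  ⇔  ((B ⊓ C) ⊓ (∃r.∀r.D ⊓ ¬E)) unsat w.r.t. T
   all branches close; clash {D, ¬D} at an ∃-successor
2. Hence (B ⊓ C) ⊑ (∀r.¬(∀r.D) ⊔ E): entailed.

Yes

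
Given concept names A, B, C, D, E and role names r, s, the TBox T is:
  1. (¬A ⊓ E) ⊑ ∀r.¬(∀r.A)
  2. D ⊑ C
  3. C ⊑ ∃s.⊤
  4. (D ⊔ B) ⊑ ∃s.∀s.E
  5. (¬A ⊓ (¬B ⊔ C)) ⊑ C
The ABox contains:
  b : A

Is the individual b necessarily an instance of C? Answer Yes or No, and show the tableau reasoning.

No

1. b : C?  L(b) = {A} ∪ {¬C}
   open: L(b) ⊇ {A, ¬B, ¬C, ¬D} — b ∉ C possible
2. Hence b : C: not entailed.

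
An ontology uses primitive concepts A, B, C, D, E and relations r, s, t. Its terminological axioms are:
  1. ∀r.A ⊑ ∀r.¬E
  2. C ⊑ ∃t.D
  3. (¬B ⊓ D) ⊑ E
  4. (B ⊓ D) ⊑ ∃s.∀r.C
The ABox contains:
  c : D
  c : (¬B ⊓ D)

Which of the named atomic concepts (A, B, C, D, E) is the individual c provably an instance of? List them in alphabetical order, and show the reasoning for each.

1. c : A?  L(c) = {D, (¬B ⊓ D)} ∪ {¬A}
   apply at c: (¬B ⊓ D)⊑E
   open: L(c) ⊇ {D, E, ¬A, ¬B, ¬C, …} (+ ∃-successors) — c ∉ A possible
2. c : B?  L(c) = {D, (¬B ⊓ D)} ∪ {¬B}
   apply at c: (¬B ⊓ D)⊑E
   open: L(c) ⊇ {D, E, ¬B, ¬C, ∃r.¬A} (+ ∃-successors) — c ∉ B possible
3. c : C?  L(c) = {D, (¬B ⊓ D)} ∪ {¬C}
   apply at c: (¬B ⊓ D)⊑E
   open: L(c) ⊇ {D, E, ¬B, ¬C, ∃r.¬A} (+ ∃-successors) — c ∉ C possible
4. c : D?  L(c) = {D, (¬B ⊓ D)} ∪ {¬D}
   clash {D, ¬D} at c — c ∈ D
5. c : E?  L(c) = {D, (¬B ⊓ D)} ∪ {¬E}
   clash {E, ¬E} at c — c ∈ E
6. Entailed for c: {D, E}

{D, E}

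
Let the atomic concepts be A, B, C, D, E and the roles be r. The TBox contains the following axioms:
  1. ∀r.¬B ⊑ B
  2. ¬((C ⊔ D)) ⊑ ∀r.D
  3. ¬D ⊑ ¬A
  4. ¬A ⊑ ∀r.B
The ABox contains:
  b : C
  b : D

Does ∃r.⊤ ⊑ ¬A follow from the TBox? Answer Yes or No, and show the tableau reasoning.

1. ∃r.⊤ ⊑ ¬A  ⇔  (∃r.⊤ ⊓ A) unsat w.r.t. T
   open: L(x₀) ⊇ {A, C, D, ∃r.B, ∃r.⊤} (+ ∃-successors)
2. Hence ∃r.⊤ ⊑ ¬A: not entailed.

No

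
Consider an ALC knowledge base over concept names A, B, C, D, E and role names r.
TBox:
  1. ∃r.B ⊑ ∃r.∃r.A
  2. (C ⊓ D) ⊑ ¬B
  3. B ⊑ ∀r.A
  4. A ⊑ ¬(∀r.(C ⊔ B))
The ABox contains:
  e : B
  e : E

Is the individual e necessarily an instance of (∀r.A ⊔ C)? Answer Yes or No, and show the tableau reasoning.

Yes

1. e : (∀r.A ⊔ C)?  L(e) = {B, E} ∪ {(∃r.¬A ⊓ ¬C)}
   clash {B, ¬B} at e — e ∈ (∀r.A ⊔ C)
2. Hence e : (∀r.A ⊔ C): entailed.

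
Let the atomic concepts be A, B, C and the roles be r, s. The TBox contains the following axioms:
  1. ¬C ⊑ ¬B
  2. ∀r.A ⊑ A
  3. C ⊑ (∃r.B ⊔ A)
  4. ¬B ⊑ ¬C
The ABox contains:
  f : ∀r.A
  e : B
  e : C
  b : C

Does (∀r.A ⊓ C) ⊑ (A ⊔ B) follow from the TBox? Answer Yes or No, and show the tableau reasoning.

Yes

1. (∀r.A ⊓ C) ⊑ (A ⊔ B)  ⇔  ((∀r.A ⊓ C) ⊓ (¬A ⊓ ¬B)) unsat w.r.t. T
   all branches close; clash {C, ¬C} at x₀
2. Hence (∀r.A ⊓ C) ⊑ (A ⊔ B): entailed.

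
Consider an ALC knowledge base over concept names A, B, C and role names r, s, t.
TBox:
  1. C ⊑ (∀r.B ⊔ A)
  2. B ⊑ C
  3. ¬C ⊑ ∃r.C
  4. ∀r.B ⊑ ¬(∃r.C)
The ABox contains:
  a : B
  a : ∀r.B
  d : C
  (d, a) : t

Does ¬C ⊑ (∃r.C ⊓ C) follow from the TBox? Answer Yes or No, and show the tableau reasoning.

No

1. ¬C ⊑ (∃r.C ⊓ C)  ⇔  (¬C ⊓ (∀r.¬C ⊔ ¬C)) unsat w.r.t. T
   apply at x₀: ¬C⊑∃r.C
   open: L(x₀) ⊇ {¬B, ¬C, ∃r.C, ∃r.¬B} (+ ∃-successors)
2. Hence ¬C ⊑ (∃r.C ⊓ C): not entailed.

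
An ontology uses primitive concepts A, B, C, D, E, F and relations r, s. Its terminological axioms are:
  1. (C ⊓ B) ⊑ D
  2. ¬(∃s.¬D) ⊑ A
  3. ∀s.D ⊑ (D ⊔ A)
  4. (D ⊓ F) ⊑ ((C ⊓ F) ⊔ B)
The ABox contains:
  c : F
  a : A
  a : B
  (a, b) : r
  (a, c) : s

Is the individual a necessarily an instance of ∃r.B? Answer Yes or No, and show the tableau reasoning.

No

1. a : ∃r.B?  L(a) = {A, B} ∪ {∀r.¬B}
   open: L(a) ⊇ {A, B, ¬C, ¬D, ∀r.¬B, …} (+ ∃-successors) — a ∉ ∃r.B possible
2. Hence a : ∃r.B: not entailed.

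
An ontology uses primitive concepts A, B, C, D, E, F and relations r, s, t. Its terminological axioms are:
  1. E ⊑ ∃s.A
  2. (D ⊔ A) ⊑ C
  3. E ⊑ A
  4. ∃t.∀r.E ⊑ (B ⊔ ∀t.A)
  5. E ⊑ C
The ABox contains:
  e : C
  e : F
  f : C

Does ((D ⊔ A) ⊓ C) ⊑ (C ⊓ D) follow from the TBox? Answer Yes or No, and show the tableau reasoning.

1. ((D ⊔ A) ⊓ C) ⊑ (C ⊓ D)  ⇔  (((D ⊔ A) ⊓ C) ⊓ (¬C ⊔ ¬D)) unsat w.r.t. T
   open: L(x₀) ⊇ {A, C, ¬D, ¬E, ∀t.∃r.¬E}
2. Hence ((D ⊔ A) ⊓ C) ⊑ (C ⊓ D): not entailed.

No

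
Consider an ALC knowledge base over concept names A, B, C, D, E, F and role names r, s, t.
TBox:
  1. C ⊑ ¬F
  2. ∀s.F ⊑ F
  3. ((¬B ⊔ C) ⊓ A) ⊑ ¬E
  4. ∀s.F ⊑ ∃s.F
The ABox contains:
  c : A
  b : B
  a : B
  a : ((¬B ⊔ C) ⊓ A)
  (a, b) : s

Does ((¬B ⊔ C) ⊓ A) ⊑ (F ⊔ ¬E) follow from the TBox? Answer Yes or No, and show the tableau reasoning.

Yes

1. ((¬B ⊔ C) ⊓ A) ⊑ (F ⊔ ¬E)  ⇔  (((¬B ⊔ C) ⊓ A) ⊓ (¬F ⊓ E)) unsat w.r.t. T
   all branches close; clash {F, ¬F} at x₀
2. Hence ((¬B ⊔ C) ⊓ A) ⊑ (F ⊔ ¬E): entailed.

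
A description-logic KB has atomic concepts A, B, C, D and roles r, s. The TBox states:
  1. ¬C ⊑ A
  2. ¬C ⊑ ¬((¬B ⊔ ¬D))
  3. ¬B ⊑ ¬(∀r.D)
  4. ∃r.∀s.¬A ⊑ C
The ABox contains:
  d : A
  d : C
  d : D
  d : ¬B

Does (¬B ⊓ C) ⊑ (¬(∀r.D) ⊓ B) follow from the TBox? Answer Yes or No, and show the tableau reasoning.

No

1. (¬B ⊓ C) ⊑ (¬(∀r.D) ⊓ B)  ⇔  ((¬B ⊓ C) ⊓ (∀r.D ⊔ ¬B)) unsat w.r.t. T
   apply at x₀: ¬B⊑¬(∀r.D)
   open: L(x₀) ⊇ {C, ¬B, ∃r.¬D} (+ ∃-successors)
2. Hence (¬B ⊓ C) ⊑ (¬(∀r.D) ⊓ B): not entailed.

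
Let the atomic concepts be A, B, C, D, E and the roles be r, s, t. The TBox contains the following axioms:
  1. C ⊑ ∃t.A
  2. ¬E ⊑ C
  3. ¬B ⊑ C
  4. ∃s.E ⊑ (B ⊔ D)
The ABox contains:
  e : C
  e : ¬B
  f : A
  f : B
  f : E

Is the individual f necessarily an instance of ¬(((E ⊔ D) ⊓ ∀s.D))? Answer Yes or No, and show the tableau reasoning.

No

1. f : ¬(((E ⊔ D) ⊓ ∀s.D))?  L(f) = {A, B, E} ∪ {((E ⊔ D) ⊓ ∀s.D)}
   open: L(f) ⊇ {A, B, E, ¬C, ∀s.D, …} — f ∉ ¬(((E ⊔ D) ⊓ ∀s.D)) possible
2. Hence f : ¬(((E ⊔ D) ⊓ ∀s.D)): not entailed.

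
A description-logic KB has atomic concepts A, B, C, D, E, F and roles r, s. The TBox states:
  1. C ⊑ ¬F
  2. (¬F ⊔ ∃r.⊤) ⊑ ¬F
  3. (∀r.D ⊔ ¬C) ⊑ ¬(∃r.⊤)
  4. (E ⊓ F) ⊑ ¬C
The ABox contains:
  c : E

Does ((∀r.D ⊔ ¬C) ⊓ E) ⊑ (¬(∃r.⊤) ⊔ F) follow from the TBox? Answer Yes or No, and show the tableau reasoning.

1. ((∀r.D ⊔ ¬C) ⊓ E) ⊑ (¬(∃r.⊤) ⊔ F)  ⇔  (((∀r.D ⊔ ¬C) ⊓ E) ⊓ (∃r.⊤ ⊓ ¬F)) unsat w.r.t. T
   all branches close; clash ⊥ at an ∃-successor
2. Hence ((∀r.D ⊔ ¬C) ⊓ E) ⊑ (¬(∃r.⊤) ⊔ F): entailed.

Yes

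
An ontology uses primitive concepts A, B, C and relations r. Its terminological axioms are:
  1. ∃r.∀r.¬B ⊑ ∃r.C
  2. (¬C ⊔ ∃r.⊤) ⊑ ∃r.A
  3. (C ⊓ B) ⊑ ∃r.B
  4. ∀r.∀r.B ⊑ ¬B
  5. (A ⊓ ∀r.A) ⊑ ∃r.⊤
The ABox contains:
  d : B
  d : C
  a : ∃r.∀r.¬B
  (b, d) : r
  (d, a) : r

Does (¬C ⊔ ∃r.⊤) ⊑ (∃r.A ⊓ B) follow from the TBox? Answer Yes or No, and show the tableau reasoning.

No

1. (¬C ⊔ ∃r.⊤) ⊑ (∃r.A ⊓ B)  ⇔  ((¬C ⊔ ∃r.⊤) ⊓ (∀r.¬A ⊔ ¬B)) unsat w.r.t. T
   apply at x₀: (¬C ⊔ ∃r.⊤)⊑∃r.A
   open: L(x₀) ⊇ {¬A, ¬B, ¬C, ∀r.∃r.B, ∃r.A} (+ ∃-successors)
2. Hence (¬C ⊔ ∃r.⊤) ⊑ (∃r.A ⊓ B): not entailed.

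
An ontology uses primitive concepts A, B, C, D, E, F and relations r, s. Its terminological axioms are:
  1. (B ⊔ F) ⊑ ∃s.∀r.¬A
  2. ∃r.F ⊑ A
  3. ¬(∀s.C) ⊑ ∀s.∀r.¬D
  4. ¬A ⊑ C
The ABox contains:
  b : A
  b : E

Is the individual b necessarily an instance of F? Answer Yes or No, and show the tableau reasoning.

1. b : F?  L(b) = {A, E} ∪ {¬F}
   open: L(b) ⊇ {A, E, ¬B, ¬F, ∀s.C} — b ∉ F possible
2. Hence b : F: not entailed.

No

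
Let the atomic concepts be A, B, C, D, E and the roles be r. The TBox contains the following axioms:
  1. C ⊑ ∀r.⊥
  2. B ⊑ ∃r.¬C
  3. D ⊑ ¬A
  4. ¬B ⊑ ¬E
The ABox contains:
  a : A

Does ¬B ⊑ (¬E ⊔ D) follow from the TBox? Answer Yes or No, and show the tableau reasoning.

Yes

1. ¬B ⊑ (¬E ⊔ D)  ⇔  (¬B ⊓ (E ⊓ ¬D)) unsat w.r.t. T
   all branches close; clash {E, ¬E} at x₀
2. Hence ¬B ⊑ (¬E ⊔ D): entailed.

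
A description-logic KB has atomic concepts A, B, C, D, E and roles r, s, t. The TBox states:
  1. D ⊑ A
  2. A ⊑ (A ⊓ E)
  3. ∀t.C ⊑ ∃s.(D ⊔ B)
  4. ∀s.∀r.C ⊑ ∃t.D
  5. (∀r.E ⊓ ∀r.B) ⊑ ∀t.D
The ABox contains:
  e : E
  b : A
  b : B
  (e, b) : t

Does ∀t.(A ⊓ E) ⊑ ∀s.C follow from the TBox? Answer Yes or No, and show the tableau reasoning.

No

1. ∀t.(A ⊓ E) ⊑ ∀s.C  ⇔  (∀t.(A ⊓ E) ⊓ ∃s.¬C) unsat w.r.t. T
   open: L(x₀) ⊇ {¬A, ¬D, ∀t.(A ⊓ E), ∃r.¬E, ∃s.¬C, …} (+ ∃-successors)
2. Hence ∀t.(A ⊓ E) ⊑ ∀s.C: not entailed.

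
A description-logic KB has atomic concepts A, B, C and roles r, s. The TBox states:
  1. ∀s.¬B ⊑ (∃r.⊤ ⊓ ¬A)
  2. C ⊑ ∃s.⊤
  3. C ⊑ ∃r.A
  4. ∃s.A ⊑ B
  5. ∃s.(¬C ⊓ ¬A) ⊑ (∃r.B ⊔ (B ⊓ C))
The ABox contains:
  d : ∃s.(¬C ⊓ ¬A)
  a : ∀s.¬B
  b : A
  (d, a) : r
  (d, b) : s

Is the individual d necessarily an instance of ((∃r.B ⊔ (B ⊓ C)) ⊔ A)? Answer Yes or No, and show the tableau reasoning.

1. d : ((∃r.B ⊔ (B ⊓ C)) ⊔ A)?  L(d) = {∃s.(¬C ⊓ ¬A)} ∪ {((∀r.¬B ⊓ (¬B ⊔ ¬C)) ⊓ ¬A)}
   clash {C, ¬C} at d — d ∈ ((∃r.B ⊔ (B ⊓ C)) ⊔ A)
2. Hence d : ((∃r.B ⊔ (B ⊓ C)) ⊔ A): entailed.

Yes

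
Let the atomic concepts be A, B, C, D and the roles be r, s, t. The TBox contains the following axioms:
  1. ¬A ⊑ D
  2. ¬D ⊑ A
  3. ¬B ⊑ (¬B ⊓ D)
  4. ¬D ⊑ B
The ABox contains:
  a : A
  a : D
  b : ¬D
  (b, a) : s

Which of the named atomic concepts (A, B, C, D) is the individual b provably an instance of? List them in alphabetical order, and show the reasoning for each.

1. b : A?  L(b) = {¬D} ∪ {¬A}
   clash {D, ¬D} at b — b ∈ A
2. b : B?  L(b) = {¬D} ∪ {¬B}
   clash {D, ¬D} at b — b ∈ B
3. b : C?  L(b) = {¬D} ∪ {¬C}
   apply at b: ¬D⊑A; ¬D⊑B
   open: L(b) ⊇ {A, B, ¬C, ¬D} — b ∉ C possible
4. b : D?  L(b) = {¬D} ∪ {¬D}
   apply at b: ¬D⊑A; ¬D⊑B
   open: L(b) ⊇ {A, B, ¬D} — b ∉ D possible
5. Entailed for b: {A, B}

{A, B}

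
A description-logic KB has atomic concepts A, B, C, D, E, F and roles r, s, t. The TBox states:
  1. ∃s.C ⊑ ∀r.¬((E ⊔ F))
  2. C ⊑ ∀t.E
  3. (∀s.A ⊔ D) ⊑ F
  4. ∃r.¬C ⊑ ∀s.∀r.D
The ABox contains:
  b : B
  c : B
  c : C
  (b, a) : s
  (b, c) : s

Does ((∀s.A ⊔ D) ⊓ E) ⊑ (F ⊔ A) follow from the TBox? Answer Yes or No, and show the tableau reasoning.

1. ((∀s.A ⊔ D) ⊓ E) ⊑ (F ⊔ A)  ⇔  (((∀s.A ⊔ D) ⊓ E) ⊓ (¬F ⊓ ¬A)) unsat w.r.t. T
   all branches close; clash {F, ¬F} at x₀
2. Hence ((∀s.A ⊔ D) ⊓ E) ⊑ (F ⊔ A): entailed.

Yes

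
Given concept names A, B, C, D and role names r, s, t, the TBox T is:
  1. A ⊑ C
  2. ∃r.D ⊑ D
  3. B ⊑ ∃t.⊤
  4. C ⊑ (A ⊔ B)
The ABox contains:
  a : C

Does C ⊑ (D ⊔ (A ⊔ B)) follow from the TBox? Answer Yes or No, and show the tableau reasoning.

Yes

1. C ⊑ (D ⊔ (A ⊔ B))  ⇔  (C ⊓ (¬D ⊓ (¬A ⊓ ¬B))) unsat w.r.t. T
   all branches close; clash {B, ¬B} at x₀
2. Hence C ⊑ (D ⊔ (A ⊔ B)): entailed.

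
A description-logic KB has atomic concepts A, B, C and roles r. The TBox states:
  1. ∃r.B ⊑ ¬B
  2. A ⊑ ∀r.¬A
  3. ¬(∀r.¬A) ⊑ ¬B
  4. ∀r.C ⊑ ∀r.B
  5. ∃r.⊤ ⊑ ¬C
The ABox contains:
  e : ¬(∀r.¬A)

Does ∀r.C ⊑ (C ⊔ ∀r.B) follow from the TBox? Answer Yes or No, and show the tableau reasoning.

Yes

1. ∀r.C ⊑ (C ⊔ ∀r.B)  ⇔  (∀r.C ⊓ (¬C ⊓ ∃r.¬B)) unsat w.r.t. T
   all branches close; clash {B, ¬B} at an ∃-successor
2. Hence ∀r.C ⊑ (C ⊔ ∀r.B): entailed.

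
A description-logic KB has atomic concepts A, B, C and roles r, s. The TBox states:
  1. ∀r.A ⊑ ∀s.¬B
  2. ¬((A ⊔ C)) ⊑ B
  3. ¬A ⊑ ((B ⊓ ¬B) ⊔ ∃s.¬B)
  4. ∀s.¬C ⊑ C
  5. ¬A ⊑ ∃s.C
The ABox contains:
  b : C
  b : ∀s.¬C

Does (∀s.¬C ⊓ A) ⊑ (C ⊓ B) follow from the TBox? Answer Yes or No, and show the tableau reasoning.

No

1. (∀s.¬C ⊓ A) ⊑ (C ⊓ B)  ⇔  ((∀s.¬C ⊓ A) ⊓ (¬C ⊔ ¬B)) unsat w.r.t. T
   apply at x₀: ∀s.¬C⊑C
   open: L(x₀) ⊇ {A, C, ¬B, ∀s.¬C, ∃r.¬A} (+ ∃-successors)
2. Hence (∀s.¬C ⊓ A) ⊑ (C ⊓ B): not entailed.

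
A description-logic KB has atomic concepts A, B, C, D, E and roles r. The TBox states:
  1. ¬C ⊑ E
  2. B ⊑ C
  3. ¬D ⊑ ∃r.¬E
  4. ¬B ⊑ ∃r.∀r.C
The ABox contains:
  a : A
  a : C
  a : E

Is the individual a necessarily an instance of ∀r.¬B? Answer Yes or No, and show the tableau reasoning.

No

1. a : ∀r.¬B?  L(a) = {A, C, E} ∪ {∃r.B}
   open: L(a) ⊇ {A, B, C, D, E, …} (+ ∃-successors) — a ∉ ∀r.¬B possible
2. Hence a : ∀r.¬B: not entailed.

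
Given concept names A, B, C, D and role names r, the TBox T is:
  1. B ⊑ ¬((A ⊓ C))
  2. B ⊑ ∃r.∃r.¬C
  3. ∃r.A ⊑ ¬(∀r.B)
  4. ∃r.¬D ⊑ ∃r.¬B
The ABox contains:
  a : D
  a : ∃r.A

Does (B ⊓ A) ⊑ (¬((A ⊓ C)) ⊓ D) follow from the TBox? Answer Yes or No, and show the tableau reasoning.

1. (B ⊓ A) ⊑ (¬((A ⊓ C)) ⊓ D)  ⇔  ((B ⊓ A) ⊓ ((A ⊓ C) ⊔ ¬D)) unsat w.r.t. T
   apply at x₀: B⊑¬((A ⊓ C)); B⊑∃r.∃r.¬C
   open: L(x₀) ⊇ {A, B, ¬C, ¬D, ∀r.D, …} (+ ∃-successors)
2. Hence (B ⊓ A) ⊑ (¬((A ⊓ C)) ⊓ D): not entailed.

No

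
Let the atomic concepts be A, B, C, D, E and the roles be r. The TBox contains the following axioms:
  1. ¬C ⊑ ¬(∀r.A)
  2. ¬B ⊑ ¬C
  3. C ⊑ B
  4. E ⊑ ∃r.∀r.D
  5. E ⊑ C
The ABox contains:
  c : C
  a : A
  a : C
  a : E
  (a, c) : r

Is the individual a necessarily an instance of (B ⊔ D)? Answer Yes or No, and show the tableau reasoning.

1. a : (B ⊔ D)?  L(a) = {A, C, E} ∪ {(¬B ⊓ ¬D)}
   clash {C, ¬C} at a — a ∈ (B ⊔ D)
2. Hence a : (B ⊔ D): entailed.

Yes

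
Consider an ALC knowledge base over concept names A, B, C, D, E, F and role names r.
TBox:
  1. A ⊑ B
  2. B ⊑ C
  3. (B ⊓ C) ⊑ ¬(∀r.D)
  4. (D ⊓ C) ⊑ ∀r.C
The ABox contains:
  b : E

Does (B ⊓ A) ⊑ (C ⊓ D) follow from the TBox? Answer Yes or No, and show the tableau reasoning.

1. (B ⊓ A) ⊑ (C ⊓ D)  ⇔  ((B ⊓ A) ⊓ (¬C ⊔ ¬D)) unsat w.r.t. T
   apply at x₀: B⊑C
   open: L(x₀) ⊇ {A, B, C, ¬D, ∃r.¬D} (+ ∃-successors)
2. Hence (B ⊓ A) ⊑ (C ⊓ D): not entailed.

No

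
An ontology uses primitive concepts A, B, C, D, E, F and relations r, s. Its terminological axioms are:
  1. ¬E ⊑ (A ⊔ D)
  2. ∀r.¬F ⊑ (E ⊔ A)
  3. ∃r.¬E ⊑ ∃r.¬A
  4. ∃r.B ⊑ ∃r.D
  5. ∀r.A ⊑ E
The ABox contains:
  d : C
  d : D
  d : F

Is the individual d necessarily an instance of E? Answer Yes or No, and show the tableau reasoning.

No

1. d : E?  L(d) = {C, D, F} ∪ {¬E}
   apply at d: ¬E⊑(A ⊔ D)
   open: L(d) ⊇ {C, D, F, ¬E, ∀r.E, …} (+ ∃-successors) — d ∉ E possible
2. Hence d : E: not entailed.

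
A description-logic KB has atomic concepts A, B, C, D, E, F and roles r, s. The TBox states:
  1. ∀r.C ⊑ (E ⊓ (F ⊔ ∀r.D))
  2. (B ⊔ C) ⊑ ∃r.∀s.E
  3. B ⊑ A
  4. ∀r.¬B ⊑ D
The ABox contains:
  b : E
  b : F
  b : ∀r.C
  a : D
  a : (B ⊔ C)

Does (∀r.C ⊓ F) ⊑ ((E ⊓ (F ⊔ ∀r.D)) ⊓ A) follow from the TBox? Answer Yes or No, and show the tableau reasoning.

1. (∀r.C ⊓ F) ⊑ ((E ⊓ (F ⊔ ∀r.D)) ⊓ A)  ⇔  ((∀r.C ⊓ F) ⊓ ((¬E ⊔ (¬F ⊓ ∃r.¬D)) ⊔ ¬A)) unsat w.r.t. T
   apply at x₀: ∀r.C⊑(E ⊓ (F ⊔ ∀r.D))
   open: L(x₀) ⊇ {E, F, ¬A, ¬B, ¬C, …} (+ ∃-successors)
2. Hence (∀r.C ⊓ F) ⊑ ((E ⊓ (F ⊔ ∀r.D)) ⊓ A): not entailed.

No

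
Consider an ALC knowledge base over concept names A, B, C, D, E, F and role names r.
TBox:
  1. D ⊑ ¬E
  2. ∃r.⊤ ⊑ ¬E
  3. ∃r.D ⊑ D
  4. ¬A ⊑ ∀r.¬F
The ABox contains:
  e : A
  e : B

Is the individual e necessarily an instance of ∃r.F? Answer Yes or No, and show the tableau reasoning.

1. e : ∃r.F?  L(e) = {A, B} ∪ {∀r.¬F}
   open: L(e) ⊇ {A, B, ¬D, ∀r.¬D, ∀r.¬F, …} — e ∉ ∃r.F possible
2. Hence e : ∃r.F: not entailed.

No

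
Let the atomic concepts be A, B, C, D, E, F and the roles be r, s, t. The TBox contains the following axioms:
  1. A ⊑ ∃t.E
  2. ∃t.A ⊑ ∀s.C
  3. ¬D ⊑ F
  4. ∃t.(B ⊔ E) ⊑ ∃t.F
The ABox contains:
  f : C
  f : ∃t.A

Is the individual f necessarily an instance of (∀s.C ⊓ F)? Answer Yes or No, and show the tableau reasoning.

1. f : (∀s.C ⊓ F)?  L(f) = {C, ∃t.A} ∪ {(∃s.¬C ⊔ ¬F)}
   apply at f: ∃t.A⊑∀s.C
   open: L(f) ⊇ {C, D, ¬A, ¬F, ∀s.C, …} (+ ∃-successors) — f ∉ (∀s.C ⊓ F) possible
2. Hence f : (∀s.C ⊓ F): not entailed.

No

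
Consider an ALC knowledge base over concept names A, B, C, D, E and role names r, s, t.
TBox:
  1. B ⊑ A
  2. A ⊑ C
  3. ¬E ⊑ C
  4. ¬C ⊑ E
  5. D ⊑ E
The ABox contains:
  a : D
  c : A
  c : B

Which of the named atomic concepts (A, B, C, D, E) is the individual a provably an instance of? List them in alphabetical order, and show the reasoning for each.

{D, E}

1. a : A?  L(a) = {D} ∪ {¬A}
   apply at a: D⊑E
   open: L(a) ⊇ {C, D, E, ¬A, ¬B} — a ∉ A possible
2. a : B?  L(a) = {D} ∪ {¬B}
   apply at a: D⊑E
   open: L(a) ⊇ {C, D, E, ¬B} — a ∉ B possible
3. a : C?  L(a) = {D} ∪ {¬C}
   apply at a: ¬C⊑E; D⊑E
   open: L(a) ⊇ {D, E, ¬A, ¬B, ¬C} — a ∉ C possible
4. a : D?  L(a) = {D} ∪ {¬D}
   clash {D, ¬D} at a — a ∈ D
5. a : E?  L(a) = {D} ∪ {¬E}
   clash {E, ¬E} at a — a ∈ E
6. Entailed for a: {D, E}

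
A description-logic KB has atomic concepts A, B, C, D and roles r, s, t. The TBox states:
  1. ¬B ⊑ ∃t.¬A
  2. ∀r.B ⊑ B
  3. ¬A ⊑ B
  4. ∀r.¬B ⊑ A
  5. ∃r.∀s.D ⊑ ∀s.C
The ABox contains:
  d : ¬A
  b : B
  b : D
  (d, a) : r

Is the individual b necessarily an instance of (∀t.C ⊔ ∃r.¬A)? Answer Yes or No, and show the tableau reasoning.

No

1. b : (∀t.C ⊔ ∃r.¬A)?  L(b) = {B, D} ∪ {(∃t.¬C ⊓ ∀r.A)}
   open: L(b) ⊇ {B, D, ∀r.A, ∀r.∃s.¬D, ∃r.B, …} (+ ∃-successors) — b ∉ (∀t.C ⊔ ∃r.¬A) possible
2. Hence b : (∀t.C ⊔ ∃r.¬A): not entailed.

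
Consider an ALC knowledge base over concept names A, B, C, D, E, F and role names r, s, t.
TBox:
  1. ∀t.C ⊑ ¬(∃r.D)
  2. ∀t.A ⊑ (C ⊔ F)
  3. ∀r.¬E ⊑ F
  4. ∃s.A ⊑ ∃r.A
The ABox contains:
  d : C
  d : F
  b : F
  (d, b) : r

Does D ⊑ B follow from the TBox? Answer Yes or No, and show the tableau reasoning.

1. D ⊑ B  ⇔  (D ⊓ ¬B) unsat w.r.t. T
   open: L(x₀) ⊇ {D, ¬B, ∀s.¬A, ∃r.E, ∃t.¬A, …} (+ ∃-successors)
2. Hence D ⊑ B: not entailed.

No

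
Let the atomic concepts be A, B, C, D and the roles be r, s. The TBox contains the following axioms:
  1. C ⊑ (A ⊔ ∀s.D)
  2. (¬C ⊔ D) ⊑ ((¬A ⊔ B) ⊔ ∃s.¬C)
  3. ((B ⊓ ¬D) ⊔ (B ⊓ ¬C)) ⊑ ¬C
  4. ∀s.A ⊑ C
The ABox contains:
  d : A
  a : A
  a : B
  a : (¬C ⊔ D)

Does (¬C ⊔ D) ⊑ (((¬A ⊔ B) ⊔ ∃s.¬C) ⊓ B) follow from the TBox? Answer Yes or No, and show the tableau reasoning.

1. (¬C ⊔ D) ⊑ (((¬A ⊔ B) ⊔ ∃s.¬C) ⊓ B)  ⇔  ((¬C ⊔ D) ⊓ (((A ⊓ ¬B) ⊓ ∀s.C) ⊔ ¬B)) unsat w.r.t. T
   apply at x₀: (¬C ⊔ D)⊑((¬A ⊔ B) ⊔ ∃s.¬C)
   open: L(x₀) ⊇ {¬A, ¬B, ¬C, ∃s.¬A} (+ ∃-successors)
2. Hence (¬C ⊔ D) ⊑ (((¬A ⊔ B) ⊔ ∃s.¬C) ⊓ B): not entailed.

No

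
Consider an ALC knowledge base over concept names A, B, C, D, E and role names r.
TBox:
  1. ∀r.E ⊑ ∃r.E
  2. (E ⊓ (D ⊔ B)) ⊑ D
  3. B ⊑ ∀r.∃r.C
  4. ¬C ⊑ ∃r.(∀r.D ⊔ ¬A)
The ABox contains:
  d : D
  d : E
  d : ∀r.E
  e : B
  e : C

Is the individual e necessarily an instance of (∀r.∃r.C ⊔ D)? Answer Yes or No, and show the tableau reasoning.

1. e : (∀r.∃r.C ⊔ D)?  L(e) = {B, C} ∪ {(∃r.∀r.¬C ⊓ ¬D)}
   clash {D, ¬D} at e — e ∈ (∀r.∃r.C ⊔ D)
2. Hence e : (∀r.∃r.C ⊔ D): entailed.

Yes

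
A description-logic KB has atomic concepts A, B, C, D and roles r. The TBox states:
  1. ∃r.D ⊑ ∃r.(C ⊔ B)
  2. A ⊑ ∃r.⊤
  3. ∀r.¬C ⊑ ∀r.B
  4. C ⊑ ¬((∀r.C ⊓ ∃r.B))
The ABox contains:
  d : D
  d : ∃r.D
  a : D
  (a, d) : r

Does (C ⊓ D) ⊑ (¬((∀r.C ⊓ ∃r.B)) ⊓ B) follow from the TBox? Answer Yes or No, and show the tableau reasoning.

1. (C ⊓ D) ⊑ (¬((∀r.C ⊓ ∃r.B)) ⊓ B)  ⇔  ((C ⊓ D) ⊓ ((∀r.C ⊓ ∃r.B) ⊔ ¬B)) unsat w.r.t. T
   apply at x₀: C⊑¬((∀r.C ⊓ ∃r.B))
   open: L(x₀) ⊇ {C, D, ¬A, ¬B, ∀r.¬D, …} (+ ∃-successors)
2. Hence (C ⊓ D) ⊑ (¬((∀r.C ⊓ ∃r.B)) ⊓ B): not entailed.

No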